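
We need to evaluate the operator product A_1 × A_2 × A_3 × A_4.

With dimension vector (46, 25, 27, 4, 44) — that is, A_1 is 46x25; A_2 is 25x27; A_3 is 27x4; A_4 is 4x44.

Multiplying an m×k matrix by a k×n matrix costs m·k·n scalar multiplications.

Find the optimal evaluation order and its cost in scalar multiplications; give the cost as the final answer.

Adjacent pairs: A_1A_2 = 46·25·27 = 31050; A_2A_3 = 25·27·4 = 2700; A_3A_4 = 27·4·44 = 4752.
Length 3: A_1..A_3: k=1: 0+2700+46·25·4=7300; k=2: 31050+0+46·27·4=36018 → min 7300 | A_2..A_4: k=2: 0+4752+25·27·44=34452; k=3: 2700+0+25·4·44=7100 → min 7100.
Length 4: A_1..A_4: k=1: 0+7100+46·25·44=57700; k=2: 31050+4752+46·27·44=90450; k=3: 7300+0+46·4·44=15396 → min 15396.
Optimal parenthesization: ((A_1 × (A_2 × A_3)) × A_4) with cost 15396.

15396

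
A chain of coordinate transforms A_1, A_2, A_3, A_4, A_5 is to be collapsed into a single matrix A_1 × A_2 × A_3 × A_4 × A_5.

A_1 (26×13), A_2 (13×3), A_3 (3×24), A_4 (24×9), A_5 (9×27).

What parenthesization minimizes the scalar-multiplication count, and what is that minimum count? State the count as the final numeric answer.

4497

Adjacent pairs: A_1A_2 = 26·13·3 = 1014; A_2A_3 = 13·3·24 = 936; A_3A_4 = 3·24·9 = 648; A_4A_5 = 24·9·27 = 5832.
Length 3: A_1..A_3: k=1: 0+936+26·13·24=9048; k=2: 1014+0+26·3·24=2886 → min 2886 | A_2..A_4: k=2: 0+648+13·3·9=999; k=3: 936+0+13·24·9=3744 → min 999 | A_3..A_5: k=3: 0+5832+3·24·27=7776; k=4: 648+0+3·9·27=1377 → min 1377.
Length 4: A_1..A_4: k=1: 0+999+26·13·9=4041; k=2: 1014+648+26·3·9=2364; k=3: 2886+0+26·24·9=8502 → min 2364 | A_2..A_5: k=2: 0+1377+13·3·27=2430; k=3: 936+5832+13·24·27=15192; k=4: 999+0+13·9·27=4158 → min 2430.
Length 5: A_1..A_5: k=1: 0+2430+26·13·27=11556; k=2: 1014+1377+26·3·27=4497; k=3: 2886+5832+26·24·27=25566; k=4: 2364+0+26·9·27=8682 → min 4497.
Optimal parenthesization: ((A_1 × A_2) × ((A_3 × A_4) × A_5)) with cost 4497.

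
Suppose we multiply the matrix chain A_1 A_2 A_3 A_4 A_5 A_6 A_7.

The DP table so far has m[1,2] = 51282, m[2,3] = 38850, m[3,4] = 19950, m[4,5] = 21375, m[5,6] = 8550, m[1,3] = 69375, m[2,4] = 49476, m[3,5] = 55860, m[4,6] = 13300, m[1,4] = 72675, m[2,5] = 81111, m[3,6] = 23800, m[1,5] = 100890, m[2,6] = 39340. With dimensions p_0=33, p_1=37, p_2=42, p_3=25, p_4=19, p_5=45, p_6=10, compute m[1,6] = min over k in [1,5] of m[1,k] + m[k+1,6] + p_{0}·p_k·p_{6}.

51550

m[1,6] = min over k∈[1,5] of m[1,k]+m[k+1,6]+p_{0}·p_k·p_{6}.
k=1: 0 + 39340 + 33·37·10 = 51550; k=2: 51282 + 23800 + 33·42·10 = 88942; k=3: 69375 + 13300 + 33·25·10 = 90925; k=4: 72675 + 8550 + 33·19·10 = 87495; k=5: 100890 + 0 + 33·45·10 = 115740.
Minimum: 51550 at k=1.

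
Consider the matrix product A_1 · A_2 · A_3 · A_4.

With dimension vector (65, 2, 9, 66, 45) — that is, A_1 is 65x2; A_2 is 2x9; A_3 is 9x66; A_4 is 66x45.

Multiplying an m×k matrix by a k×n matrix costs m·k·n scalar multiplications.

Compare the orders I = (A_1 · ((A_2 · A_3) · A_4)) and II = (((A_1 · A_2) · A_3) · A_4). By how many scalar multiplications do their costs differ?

Order I = (A_1 · ((A_2 · A_3) · A_4)): (A_2 · A_3): 2×9 by 9×66 → 2×66, cost 2·9·66 = 1188; ((A_2 · A_3) · A_4): 2×66 by 66×45 → 2×45, cost 2·66·45 = 5940; cumulative 7128; (A_1 · ((A_2 · A_3) · A_4)): 65×2 by 2×45 → 65×45, cost 65·2·45 = 5850; cumulative 12978. Total 12978.
Order II = (((A_1 · A_2) · A_3) · A_4): (A_1 · A_2): 65×2 by 2×9 → 65×9, cost 65·2·9 = 1170; ((A_1 · A_2) · A_3): 65×9 by 9×66 → 65×66, cost 65·9·66 = 38610; cumulative 39780; (((A_1 · A_2) · A_3) · A_4): 65×66 by 66×45 → 65×45, cost 65·66·45 = 193050; cumulative 232830. Total 232830.
Difference: |12978 − 232830| = 219852.

219852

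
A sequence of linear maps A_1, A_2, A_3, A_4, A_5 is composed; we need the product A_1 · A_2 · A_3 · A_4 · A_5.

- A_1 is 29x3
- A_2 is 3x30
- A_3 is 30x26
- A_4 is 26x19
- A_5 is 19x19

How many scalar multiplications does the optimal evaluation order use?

Adjacent pairs: A_1A_2 = 29·3·30 = 2610; A_2A_3 = 3·30·26 = 2340; A_3A_4 = 30·26·19 = 14820; A_4A_5 = 26·19·19 = 9386.
Length 3: A_1..A_3: k=1: 0+2340+29·3·26=4602; k=2: 2610+0+29·30·26=25230 → min 4602 | A_2..A_4: k=2: 0+14820+3·30·19=16530; k=3: 2340+0+3·26·19=3822 → min 3822 | A_3..A_5: k=3: 0+9386+30·26·19=24206; k=4: 14820+0+30·19·19=25650 → min 24206.
Length 4: A_1..A_4: k=1: 0+3822+29·3·19=5475; k=2: 2610+14820+29·30·19=33960; k=3: 4602+0+29·26·19=18928 → min 5475 | A_2..A_5: k=2: 0+24206+3·30·19=25916; k=3: 2340+9386+3·26·19=13208; k=4: 3822+0+3·19·19=4905 → min 4905.
Length 5: A_1..A_5: k=1: 0+4905+29·3·19=6558; k=2: 2610+24206+29·30·19=43346; k=3: 4602+9386+29·26·19=28314; k=4: 5475+0+29·19·19=15944 → min 6558.
Optimal order: (A_1 · (((A_2 · A_3) · A_4) · A_5)) with cost 6558.

6558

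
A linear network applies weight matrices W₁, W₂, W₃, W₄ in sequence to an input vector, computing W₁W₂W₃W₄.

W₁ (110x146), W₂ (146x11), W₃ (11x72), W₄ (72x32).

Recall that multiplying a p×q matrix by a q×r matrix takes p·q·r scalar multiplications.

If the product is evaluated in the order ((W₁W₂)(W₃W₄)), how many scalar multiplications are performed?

(W₁W₂): 110×146 by 146×11 → 110×11, cost 110·146·11 = 176660
(W₃W₄): 11×72 by 72×32 → 11×32, cost 11·72·32 = 25344
((W₁W₂)(W₃W₄)): 110×11 by 11×32 → 110×32, cost 110·11·32 = 38720; cumulative 240724
Total: 240724 scalar multiplications.

240724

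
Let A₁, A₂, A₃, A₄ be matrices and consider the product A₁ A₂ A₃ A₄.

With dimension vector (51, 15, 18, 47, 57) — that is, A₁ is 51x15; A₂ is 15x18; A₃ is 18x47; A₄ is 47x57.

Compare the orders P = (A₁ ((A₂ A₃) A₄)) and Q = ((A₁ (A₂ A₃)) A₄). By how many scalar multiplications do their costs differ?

Order P = (A₁ ((A₂ A₃) A₄)): (A₂ A₃): 15×18 by 18×47 → 15×47, cost 15·18·47 = 12690; ((A₂ A₃) A₄): 15×47 by 47×57 → 15×57, cost 15·47·57 = 40185; cumulative 52875; (A₁ ((A₂ A₃) A₄)): 51×15 by 15×57 → 51×57, cost 51·15·57 = 43605; cumulative 96480. Total 96480.
Order Q = ((A₁ (A₂ A₃)) A₄): (A₂ A₃): 15×18 by 18×47 → 15×47, cost 15·18·47 = 12690; (A₁ (A₂ A₃)): 51×15 by 15×47 → 51×47, cost 51·15·47 = 35955; cumulative 48645; ((A₁ (A₂ A₃)) A₄): 51×47 by 47×57 → 51×57, cost 51·47·57 = 136629; cumulative 185274. Total 185274.
Difference: |96480 − 185274| = 88794.

88794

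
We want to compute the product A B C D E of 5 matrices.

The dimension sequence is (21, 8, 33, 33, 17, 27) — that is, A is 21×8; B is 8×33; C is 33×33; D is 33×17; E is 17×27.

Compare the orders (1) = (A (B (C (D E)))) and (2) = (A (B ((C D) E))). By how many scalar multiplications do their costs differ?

10890

Order (1) = (A (B (C (D E)))): (D E): 33×17 by 17×27 → 33×27, cost 33·17·27 = 15147; (C (D E)): 33×33 by 33×27 → 33×27, cost 33·33·27 = 29403; cumulative 44550; (B (C (D E))): 8×33 by 33×27 → 8×27, cost 8·33·27 = 7128; cumulative 51678; (A (B (C (D E)))): 21×8 by 8×27 → 21×27, cost 21·8·27 = 4536; cumulative 56214. Total 56214.
Order (2) = (A (B ((C D) E))): (C D): 33×33 by 33×17 → 33×17, cost 33·33·17 = 18513; ((C D) E): 33×17 by 17×27 → 33×27, cost 33·17·27 = 15147; cumulative 33660; (B ((C D) E)): 8×33 by 33×27 → 8×27, cost 8·33·27 = 7128; cumulative 40788; (A (B ((C D) E))): 21×8 by 8×27 → 21×27, cost 21·8·27 = 4536; cumulative 45324. Total 45324.
Difference: |56214 − 45324| = 10890.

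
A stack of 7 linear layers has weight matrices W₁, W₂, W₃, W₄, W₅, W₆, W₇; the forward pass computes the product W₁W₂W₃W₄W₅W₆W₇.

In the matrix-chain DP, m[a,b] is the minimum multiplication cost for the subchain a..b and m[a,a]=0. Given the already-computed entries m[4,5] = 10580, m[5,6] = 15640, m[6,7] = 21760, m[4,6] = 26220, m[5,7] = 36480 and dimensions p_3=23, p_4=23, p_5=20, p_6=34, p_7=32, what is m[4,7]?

47060

m[4,7] = min over k∈[4,6] of m[4,k]+m[k+1,7]+p_{3}·p_k·p_{7}.
k=4: 0 + 36480 + 23·23·32 = 53408; k=5: 10580 + 21760 + 23·20·32 = 47060; k=6: 26220 + 0 + 23·34·32 = 51244.
Minimum: 47060 at k=5.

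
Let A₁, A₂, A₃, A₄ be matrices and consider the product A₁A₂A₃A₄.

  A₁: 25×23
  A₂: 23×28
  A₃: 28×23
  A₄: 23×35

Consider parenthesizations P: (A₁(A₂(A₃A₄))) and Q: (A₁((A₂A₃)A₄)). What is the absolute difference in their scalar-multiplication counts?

11753

Order P = (A₁(A₂(A₃A₄))): (A₃A₄): 28×23 by 23×35 → 28×35, cost 28·23·35 = 22540; (A₂(A₃A₄)): 23×28 by 28×35 → 23×35, cost 23·28·35 = 22540; cumulative 45080; (A₁(A₂(A₃A₄))): 25×23 by 23×35 → 25×35, cost 25·23·35 = 20125; cumulative 65205. Total 65205.
Order Q = (A₁((A₂A₃)A₄)): (A₂A₃): 23×28 by 28×23 → 23×23, cost 23·28·23 = 14812; ((A₂A₃)A₄): 23×23 by 23×35 → 23×35, cost 23·23·35 = 18515; cumulative 33327; (A₁((A₂A₃)A₄)): 25×23 by 23×35 → 25×35, cost 25·23·35 = 20125; cumulative 53452. Total 53452.
Difference: |65205 − 53452| = 11753.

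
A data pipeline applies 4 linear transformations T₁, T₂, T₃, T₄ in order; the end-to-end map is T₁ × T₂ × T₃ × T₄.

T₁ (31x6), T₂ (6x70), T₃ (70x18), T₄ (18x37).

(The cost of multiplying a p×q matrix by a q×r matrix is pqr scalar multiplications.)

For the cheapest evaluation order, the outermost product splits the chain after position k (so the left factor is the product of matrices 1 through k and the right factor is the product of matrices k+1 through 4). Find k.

Adjacent pairs: T₁T₂ = 31·6·70 = 13020; T₂T₃ = 6·70·18 = 7560; T₃T₄ = 70·18·37 = 46620.
Length 3: T₁..T₃: k=1: 0+7560+31·6·18=10908; k=2: 13020+0+31·70·18=52080 → min 10908 | T₂..T₄: k=2: 0+46620+6·70·37=62160; k=3: 7560+0+6·18·37=11556 → min 11556.
Top-level splits: k=1: (T₁..T₁)·(T₂..T₄) → 0+11556+31·6·37 = 18438; k=2: (T₁..T₂)·(T₃..T₄) → 13020+46620+31·70·37 = 139930; k=3: (T₁..T₃)·(T₄..T₄) → 10908+0+31·18·37 = 31554.
Best split is after T₁, i.e. k = 1.

1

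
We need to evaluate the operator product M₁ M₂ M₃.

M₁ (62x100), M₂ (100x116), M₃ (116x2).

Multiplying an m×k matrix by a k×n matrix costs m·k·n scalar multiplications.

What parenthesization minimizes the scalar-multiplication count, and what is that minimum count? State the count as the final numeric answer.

35600

(M₁ (M₂ M₃)): cost 35600.
((M₁ M₂) M₃): cost 733584.
Optimal: (M₁ (M₂ M₃)) with cost 35600.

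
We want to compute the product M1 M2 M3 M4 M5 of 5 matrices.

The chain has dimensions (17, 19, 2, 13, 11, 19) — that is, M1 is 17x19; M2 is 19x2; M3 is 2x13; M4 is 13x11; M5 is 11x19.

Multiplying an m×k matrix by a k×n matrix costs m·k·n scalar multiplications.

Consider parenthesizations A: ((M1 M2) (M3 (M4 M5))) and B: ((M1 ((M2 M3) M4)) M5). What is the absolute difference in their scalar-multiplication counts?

Order A = ((M1 M2) (M3 (M4 M5))): (M1 M2): 17×19 by 19×2 → 17×2, cost 17·19·2 = 646; (M4 M5): 13×11 by 11×19 → 13×19, cost 13·11·19 = 2717; (M3 (M4 M5)): 2×13 by 13×19 → 2×19, cost 2·13·19 = 494; cumulative 3211; ((M1 M2) (M3 (M4 M5))): 17×2 by 2×19 → 17×19, cost 17·2·19 = 646; cumulative 4503. Total 4503.
Order B = ((M1 ((M2 M3) M4)) M5): (M2 M3): 19×2 by 2×13 → 19×13, cost 19·2·13 = 494; ((M2 M3) M4): 19×13 by 13×11 → 19×11, cost 19·13·11 = 2717; cumulative 3211; (M1 ((M2 M3) M4)): 17×19 by 19×11 → 17×11, cost 17·19·11 = 3553; cumulative 6764; ((M1 ((M2 M3) M4)) M5): 17×11 by 11×19 → 17×19, cost 17·11·19 = 3553; cumulative 10317. Total 10317.
Difference: |4503 − 10317| = 5814.

5814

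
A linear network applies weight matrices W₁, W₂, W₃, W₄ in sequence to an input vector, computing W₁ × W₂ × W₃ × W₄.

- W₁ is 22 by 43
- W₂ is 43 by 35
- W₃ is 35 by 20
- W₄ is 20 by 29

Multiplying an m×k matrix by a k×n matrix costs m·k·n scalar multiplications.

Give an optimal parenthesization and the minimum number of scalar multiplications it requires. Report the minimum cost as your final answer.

61270

Adjacent pairs: W₁W₂ = 22·43·35 = 33110; W₂W₃ = 43·35·20 = 30100; W₃W₄ = 35·20·29 = 20300.
Length 3: W₁..W₃: k=1: 0+30100+22·43·20=49020; k=2: 33110+0+22·35·20=48510 → min 48510 | W₂..W₄: k=2: 0+20300+43·35·29=63945; k=3: 30100+0+43·20·29=55040 → min 55040.
Length 4: W₁..W₄: k=1: 0+55040+22·43·29=82474; k=2: 33110+20300+22·35·29=75740; k=3: 48510+0+22·20·29=61270 → min 61270.
Optimal parenthesization: (((W₁ × W₂) × W₃) × W₄) with cost 61270.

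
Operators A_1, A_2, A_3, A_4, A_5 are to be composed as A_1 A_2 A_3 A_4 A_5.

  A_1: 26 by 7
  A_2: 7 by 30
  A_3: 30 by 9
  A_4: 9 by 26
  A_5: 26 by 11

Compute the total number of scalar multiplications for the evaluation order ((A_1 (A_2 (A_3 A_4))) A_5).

(A_3 A_4): 30×9 by 9×26 → 30×26, cost 30·9·26 = 7020
(A_2 (A_3 A_4)): 7×30 by 30×26 → 7×26, cost 7·30·26 = 5460; cumulative 12480
(A_1 (A_2 (A_3 A_4))): 26×7 by 7×26 → 26×26, cost 26·7·26 = 4732; cumulative 17212
((A_1 (A_2 (A_3 A_4))) A_5): 26×26 by 26×11 → 26×11, cost 26·26·11 = 7436; cumulative 24648
Total: 24648 scalar multiplications.

24648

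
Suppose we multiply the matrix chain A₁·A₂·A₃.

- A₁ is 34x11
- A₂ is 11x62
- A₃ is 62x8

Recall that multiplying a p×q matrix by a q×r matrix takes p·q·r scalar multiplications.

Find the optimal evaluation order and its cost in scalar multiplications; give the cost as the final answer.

(A₁·(A₂·A₃)): cost 8448.
((A₁·A₂)·A₃): cost 40052.
Optimal: (A₁·(A₂·A₃)) with cost 8448.

8448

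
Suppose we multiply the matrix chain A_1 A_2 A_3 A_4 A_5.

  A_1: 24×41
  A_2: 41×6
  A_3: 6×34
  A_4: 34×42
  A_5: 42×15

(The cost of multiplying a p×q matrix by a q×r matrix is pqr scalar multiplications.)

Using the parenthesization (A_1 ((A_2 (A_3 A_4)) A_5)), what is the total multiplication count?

59490

(A_3 A_4): 6×34 by 34×42 → 6×42, cost 6·34·42 = 8568
(A_2 (A_3 A_4)): 41×6 by 6×42 → 41×42, cost 41·6·42 = 10332; cumulative 18900
((A_2 (A_3 A_4)) A_5): 41×42 by 42×15 → 41×15, cost 41·42·15 = 25830; cumulative 44730
(A_1 ((A_2 (A_3 A_4)) A_5)): 24×41 by 41×15 → 24×15, cost 24·41·15 = 14760; cumulative 59490
Total: 59490 scalar multiplications.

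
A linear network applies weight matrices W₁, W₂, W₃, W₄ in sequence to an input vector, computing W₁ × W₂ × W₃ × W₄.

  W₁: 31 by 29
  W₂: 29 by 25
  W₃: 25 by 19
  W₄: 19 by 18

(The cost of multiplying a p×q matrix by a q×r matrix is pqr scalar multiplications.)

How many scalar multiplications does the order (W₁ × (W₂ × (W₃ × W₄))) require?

37782

(W₃ × W₄): 25×19 by 19×18 → 25×18, cost 25·19·18 = 8550
(W₂ × (W₃ × W₄)): 29×25 by 25×18 → 29×18, cost 29·25·18 = 13050; cumulative 21600
(W₁ × (W₂ × (W₃ × W₄))): 31×29 by 29×18 → 31×18, cost 31·29·18 = 16182; cumulative 37782
Total: 37782 scalar multiplications.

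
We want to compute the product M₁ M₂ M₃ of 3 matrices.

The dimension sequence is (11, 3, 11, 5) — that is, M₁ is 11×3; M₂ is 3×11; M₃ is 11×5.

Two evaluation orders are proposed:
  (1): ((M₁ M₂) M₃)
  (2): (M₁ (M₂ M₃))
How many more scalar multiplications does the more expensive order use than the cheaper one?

638

Order (1) = ((M₁ M₂) M₃): (M₁ M₂): 11×3 by 3×11 → 11×11, cost 11·3·11 = 363; ((M₁ M₂) M₃): 11×11 by 11×5 → 11×5, cost 11·11·5 = 605; cumulative 968. Total 968.
Order (2) = (M₁ (M₂ M₃)): (M₂ M₃): 3×11 by 11×5 → 3×5, cost 3·11·5 = 165; (M₁ (M₂ M₃)): 11×3 by 3×5 → 11×5, cost 11·3·5 = 165; cumulative 330. Total 330.
Difference: |968 − 330| = 638.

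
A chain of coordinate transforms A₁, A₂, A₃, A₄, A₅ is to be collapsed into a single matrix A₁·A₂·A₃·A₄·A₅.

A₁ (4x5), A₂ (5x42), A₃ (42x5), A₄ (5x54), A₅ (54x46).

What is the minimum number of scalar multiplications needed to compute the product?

Adjacent pairs: A₁A₂ = 4·5·42 = 840; A₂A₃ = 5·42·5 = 1050; A₃A₄ = 42·5·54 = 11340; A₄A₅ = 5·54·46 = 12420.
Length 3: A₁..A₃: k=1: 0+1050+4·5·5=1150; k=2: 840+0+4·42·5=1680 → min 1150 | A₂..A₄: k=2: 0+11340+5·42·54=22680; k=3: 1050+0+5·5·54=2400 → min 2400 | A₃..A₅: k=3: 0+12420+42·5·46=22080; k=4: 11340+0+42·54·46=115668 → min 22080.
Length 4: A₁..A₄: k=1: 0+2400+4·5·54=3480; k=2: 840+11340+4·42·54=21252; k=3: 1150+0+4·5·54=2230 → min 2230 | A₂..A₅: k=2: 0+22080+5·42·46=31740; k=3: 1050+12420+5·5·46=14620; k=4: 2400+0+5·54·46=14820 → min 14620.
Length 5: A₁..A₅: k=1: 0+14620+4·5·46=15540; k=2: 840+22080+4·42·46=30648; k=3: 1150+12420+4·5·46=14490; k=4: 2230+0+4·54·46=12166 → min 12166.
Optimal order: (((A₁·(A₂·A₃))·A₄)·A₅) with cost 12166.

12166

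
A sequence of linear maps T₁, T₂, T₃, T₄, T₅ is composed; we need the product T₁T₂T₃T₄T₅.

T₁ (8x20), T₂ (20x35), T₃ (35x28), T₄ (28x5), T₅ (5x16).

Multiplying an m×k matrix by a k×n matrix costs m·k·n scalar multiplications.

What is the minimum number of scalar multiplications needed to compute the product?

Adjacent pairs: T₁T₂ = 8·20·35 = 5600; T₂T₃ = 20·35·28 = 19600; T₃T₄ = 35·28·5 = 4900; T₄T₅ = 28·5·16 = 2240.
Length 3: T₁..T₃: k=1: 0+19600+8·20·28=24080; k=2: 5600+0+8·35·28=13440 → min 13440 | T₂..T₄: k=2: 0+4900+20·35·5=8400; k=3: 19600+0+20·28·5=22400 → min 8400 | T₃..T₅: k=3: 0+2240+35·28·16=17920; k=4: 4900+0+35·5·16=7700 → min 7700.
Length 4: T₁..T₄: k=1: 0+8400+8·20·5=9200; k=2: 5600+4900+8·35·5=11900; k=3: 13440+0+8·28·5=14560 → min 9200 | T₂..T₅: k=2: 0+7700+20·35·16=18900; k=3: 19600+2240+20·28·16=30800; k=4: 8400+0+20·5·16=10000 → min 10000.
Length 5: T₁..T₅: k=1: 0+10000+8·20·16=12560; k=2: 5600+7700+8·35·16=17780; k=3: 13440+2240+8·28·16=19264; k=4: 9200+0+8·5·16=9840 → min 9840.
Optimal order: ((T₁(T₂(T₃T₄)))T₅) with cost 9840.

9840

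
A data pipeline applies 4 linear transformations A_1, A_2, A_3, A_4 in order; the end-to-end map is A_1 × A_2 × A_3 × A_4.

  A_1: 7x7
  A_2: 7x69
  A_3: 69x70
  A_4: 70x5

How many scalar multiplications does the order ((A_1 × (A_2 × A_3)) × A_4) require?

39690

(A_2 × A_3): 7×69 by 69×70 → 7×70, cost 7·69·70 = 33810
(A_1 × (A_2 × A_3)): 7×7 by 7×70 → 7×70, cost 7·7·70 = 3430; cumulative 37240
((A_1 × (A_2 × A_3)) × A_4): 7×70 by 70×5 → 7×5, cost 7·70·5 = 2450; cumulative 39690
Total: 39690 scalar multiplications.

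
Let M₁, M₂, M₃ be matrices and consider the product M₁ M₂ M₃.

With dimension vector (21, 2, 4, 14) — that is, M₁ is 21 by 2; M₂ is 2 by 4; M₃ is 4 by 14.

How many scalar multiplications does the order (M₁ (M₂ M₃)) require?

(M₂ M₃): 2×4 by 4×14 → 2×14, cost 2·4·14 = 112
(M₁ (M₂ M₃)): 21×2 by 2×14 → 21×14, cost 21·2·14 = 588; cumulative 700
Total: 700 scalar multiplications.

700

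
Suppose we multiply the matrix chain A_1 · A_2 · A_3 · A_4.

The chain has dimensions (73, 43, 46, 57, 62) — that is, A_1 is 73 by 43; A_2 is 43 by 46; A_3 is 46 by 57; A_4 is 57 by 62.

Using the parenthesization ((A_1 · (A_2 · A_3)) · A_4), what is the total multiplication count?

(A_2 · A_3): 43×46 by 46×57 → 43×57, cost 43·46·57 = 112746
(A_1 · (A_2 · A_3)): 73×43 by 43×57 → 73×57, cost 73·43·57 = 178923; cumulative 291669
((A_1 · (A_2 · A_3)) · A_4): 73×57 by 57×62 → 73×62, cost 73·57·62 = 257982; cumulative 549651
Total: 549651 scalar multiplications.

549651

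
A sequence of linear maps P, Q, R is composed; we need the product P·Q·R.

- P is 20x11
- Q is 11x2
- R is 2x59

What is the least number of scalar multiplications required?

Order (P·(Q·R)): (Q·R): 11×2 by 2×59 → 11×59, cost 11·2·59 = 1298; (P·(Q·R)): 20×11 by 11×59 → 20×59, cost 20·11·59 = 12980; cumulative 14278. Total 14278.
Order ((P·Q)·R): (P·Q): 20×11 by 11×2 → 20×2, cost 20·11·2 = 440; ((P·Q)·R): 20×2 by 2×59 → 20×59, cost 20·2·59 = 2360; cumulative 2800. Total 2800.
Minimum: 2800.

2800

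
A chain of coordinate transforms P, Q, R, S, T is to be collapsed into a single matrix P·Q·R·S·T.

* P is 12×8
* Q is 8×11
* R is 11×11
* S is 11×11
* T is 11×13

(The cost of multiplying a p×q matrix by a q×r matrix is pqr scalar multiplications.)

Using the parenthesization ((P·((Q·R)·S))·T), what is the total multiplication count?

(Q·R): 8×11 by 11×11 → 8×11, cost 8·11·11 = 968
((Q·R)·S): 8×11 by 11×11 → 8×11, cost 8·11·11 = 968; cumulative 1936
(P·((Q·R)·S)): 12×8 by 8×11 → 12×11, cost 12·8·11 = 1056; cumulative 2992
((P·((Q·R)·S))·T): 12×11 by 11×13 → 12×13, cost 12·11·13 = 1716; cumulative 4708
Total: 4708 scalar multiplications.

4708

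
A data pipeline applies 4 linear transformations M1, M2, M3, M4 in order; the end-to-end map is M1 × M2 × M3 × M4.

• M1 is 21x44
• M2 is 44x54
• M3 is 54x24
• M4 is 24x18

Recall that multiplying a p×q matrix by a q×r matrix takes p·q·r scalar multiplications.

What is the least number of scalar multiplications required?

Adjacent pairs: M1M2 = 21·44·54 = 49896; M2M3 = 44·54·24 = 57024; M3M4 = 54·24·18 = 23328.
Length 3: M1..M3: k=1: 0+57024+21·44·24=79200; k=2: 49896+0+21·54·24=77112 → min 77112 | M2..M4: k=2: 0+23328+44·54·18=66096; k=3: 57024+0+44·24·18=76032 → min 66096.
Length 4: M1..M4: k=1: 0+66096+21·44·18=82728; k=2: 49896+23328+21·54·18=93636; k=3: 77112+0+21·24·18=86184 → min 82728.
Optimal order: (M1 × (M2 × (M3 × M4))) with cost 82728.

82728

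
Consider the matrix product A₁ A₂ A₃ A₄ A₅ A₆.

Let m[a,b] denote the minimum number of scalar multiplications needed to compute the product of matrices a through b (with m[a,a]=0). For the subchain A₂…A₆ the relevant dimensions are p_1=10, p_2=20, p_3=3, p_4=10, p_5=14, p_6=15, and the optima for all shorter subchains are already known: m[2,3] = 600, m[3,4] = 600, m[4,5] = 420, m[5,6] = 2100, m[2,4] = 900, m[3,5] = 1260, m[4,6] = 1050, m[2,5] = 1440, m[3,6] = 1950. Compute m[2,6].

m[2,6] = min over k∈[2,5] of m[2,k]+m[k+1,6]+p_{1}·p_k·p_{6}.
k=2: 0 + 1950 + 10·20·15 = 4950; k=3: 600 + 1050 + 10·3·15 = 2100; k=4: 900 + 2100 + 10·10·15 = 4500; k=5: 1440 + 0 + 10·14·15 = 3540.
Minimum: 2100 at k=3.

2100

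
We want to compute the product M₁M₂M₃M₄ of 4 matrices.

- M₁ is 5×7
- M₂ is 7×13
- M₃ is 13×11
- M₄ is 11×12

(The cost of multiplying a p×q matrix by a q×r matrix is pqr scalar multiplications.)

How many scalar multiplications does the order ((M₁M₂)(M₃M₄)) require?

2951

(M₁M₂): 5×7 by 7×13 → 5×13, cost 5·7·13 = 455
(M₃M₄): 13×11 by 11×12 → 13×12, cost 13·11·12 = 1716
((M₁M₂)(M₃M₄)): 5×13 by 13×12 → 5×12, cost 5·13·12 = 780; cumulative 2951
Total: 2951 scalar multiplications.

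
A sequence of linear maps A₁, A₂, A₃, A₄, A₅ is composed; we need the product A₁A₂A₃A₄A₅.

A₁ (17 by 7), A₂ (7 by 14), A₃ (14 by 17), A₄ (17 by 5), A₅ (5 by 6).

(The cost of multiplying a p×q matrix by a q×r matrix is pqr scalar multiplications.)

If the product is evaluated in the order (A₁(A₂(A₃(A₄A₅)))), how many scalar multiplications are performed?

(A₄A₅): 17×5 by 5×6 → 17×6, cost 17·5·6 = 510
(A₃(A₄A₅)): 14×17 by 17×6 → 14×6, cost 14·17·6 = 1428; cumulative 1938
(A₂(A₃(A₄A₅))): 7×14 by 14×6 → 7×6, cost 7·14·6 = 588; cumulative 2526
(A₁(A₂(A₃(A₄A₅)))): 17×7 by 7×6 → 17×6, cost 17·7·6 = 714; cumulative 3240
Total: 3240 scalar multiplications.

3240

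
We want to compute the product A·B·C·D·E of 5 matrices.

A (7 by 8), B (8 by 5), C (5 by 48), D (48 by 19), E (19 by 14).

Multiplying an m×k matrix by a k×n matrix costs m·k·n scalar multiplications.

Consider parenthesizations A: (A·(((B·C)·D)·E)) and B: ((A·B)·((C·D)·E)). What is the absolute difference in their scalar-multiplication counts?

5468

Order A = (A·(((B·C)·D)·E)): (B·C): 8×5 by 5×48 → 8×48, cost 8·5·48 = 1920; ((B·C)·D): 8×48 by 48×19 → 8×19, cost 8·48·19 = 7296; cumulative 9216; (((B·C)·D)·E): 8×19 by 19×14 → 8×14, cost 8·19·14 = 2128; cumulative 11344; (A·(((B·C)·D)·E)): 7×8 by 8×14 → 7×14, cost 7·8·14 = 784; cumulative 12128. Total 12128.
Order B = ((A·B)·((C·D)·E)): (A·B): 7×8 by 8×5 → 7×5, cost 7·8·5 = 280; (C·D): 5×48 by 48×19 → 5×19, cost 5·48·19 = 4560; ((C·D)·E): 5×19 by 19×14 → 5×14, cost 5·19·14 = 1330; cumulative 5890; ((A·B)·((C·D)·E)): 7×5 by 5×14 → 7×14, cost 7·5·14 = 490; cumulative 6660. Total 6660.
Difference: |12128 − 6660| = 5468.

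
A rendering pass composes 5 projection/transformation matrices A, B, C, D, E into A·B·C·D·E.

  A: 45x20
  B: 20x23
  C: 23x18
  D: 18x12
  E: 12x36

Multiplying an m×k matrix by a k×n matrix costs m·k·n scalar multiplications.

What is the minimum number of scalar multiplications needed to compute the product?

Adjacent pairs: AB = 45·20·23 = 20700; BC = 20·23·18 = 8280; CD = 23·18·12 = 4968; DE = 18·12·36 = 7776.
Length 3: A..C: k=1: 0+8280+45·20·18=24480; k=2: 20700+0+45·23·18=39330 → min 24480 | B..D: k=2: 0+4968+20·23·12=10488; k=3: 8280+0+20·18·12=12600 → min 10488 | C..E: k=3: 0+7776+23·18·36=22680; k=4: 4968+0+23·12·36=14904 → min 14904.
Length 4: A..D: k=1: 0+10488+45·20·12=21288; k=2: 20700+4968+45·23·12=38088; k=3: 24480+0+45·18·12=34200 → min 21288 | B..E: k=2: 0+14904+20·23·36=31464; k=3: 8280+7776+20·18·36=29016; k=4: 10488+0+20·12·36=19128 → min 19128.
Length 5: A..E: k=1: 0+19128+45·20·36=51528; k=2: 20700+14904+45·23·36=72864; k=3: 24480+7776+45·18·36=61416; k=4: 21288+0+45·12·36=40728 → min 40728.
Optimal order: ((A·(B·(C·D)))·E) with cost 40728.

40728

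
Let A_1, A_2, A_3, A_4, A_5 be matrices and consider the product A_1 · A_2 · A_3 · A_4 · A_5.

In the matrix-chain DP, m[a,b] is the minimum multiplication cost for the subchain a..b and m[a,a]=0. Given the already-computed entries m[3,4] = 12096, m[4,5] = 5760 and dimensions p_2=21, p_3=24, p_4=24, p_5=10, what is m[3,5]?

m[3,5] = min over k∈[3,4] of m[3,k]+m[k+1,5]+p_{2}·p_k·p_{5}.
k=3: 0 + 5760 + 21·24·10 = 10800; k=4: 12096 + 0 + 21·24·10 = 17136.
Minimum: 10800 at k=3.

10800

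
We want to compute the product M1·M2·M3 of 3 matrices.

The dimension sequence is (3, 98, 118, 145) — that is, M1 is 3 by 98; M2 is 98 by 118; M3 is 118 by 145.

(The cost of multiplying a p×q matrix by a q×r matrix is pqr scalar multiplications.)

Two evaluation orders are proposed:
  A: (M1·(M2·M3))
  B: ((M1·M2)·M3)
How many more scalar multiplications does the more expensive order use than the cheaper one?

1633388

Order A = (M1·(M2·M3)): (M2·M3): 98×118 by 118×145 → 98×145, cost 98·118·145 = 1676780; (M1·(M2·M3)): 3×98 by 98×145 → 3×145, cost 3·98·145 = 42630; cumulative 1719410. Total 1719410.
Order B = ((M1·M2)·M3): (M1·M2): 3×98 by 98×118 → 3×118, cost 3·98·118 = 34692; ((M1·M2)·M3): 3×118 by 118×145 → 3×145, cost 3·118·145 = 51330; cumulative 86022. Total 86022.
Difference: |1719410 − 86022| = 1633388.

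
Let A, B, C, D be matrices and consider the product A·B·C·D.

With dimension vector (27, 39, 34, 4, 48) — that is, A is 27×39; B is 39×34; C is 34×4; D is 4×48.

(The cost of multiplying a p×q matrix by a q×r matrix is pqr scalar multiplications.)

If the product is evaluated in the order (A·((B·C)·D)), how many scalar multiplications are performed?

63336

(B·C): 39×34 by 34×4 → 39×4, cost 39·34·4 = 5304
((B·C)·D): 39×4 by 4×48 → 39×48, cost 39·4·48 = 7488; cumulative 12792
(A·((B·C)·D)): 27×39 by 39×48 → 27×48, cost 27·39·48 = 50544; cumulative 63336
Total: 63336 scalar multiplications.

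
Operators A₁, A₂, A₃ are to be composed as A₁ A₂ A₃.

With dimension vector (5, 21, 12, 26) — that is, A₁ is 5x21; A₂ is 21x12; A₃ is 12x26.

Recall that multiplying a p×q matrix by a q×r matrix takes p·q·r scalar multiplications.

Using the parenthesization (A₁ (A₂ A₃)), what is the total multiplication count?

(A₂ A₃): 21×12 by 12×26 → 21×26, cost 21·12·26 = 6552
(A₁ (A₂ A₃)): 5×21 by 21×26 → 5×26, cost 5·21·26 = 2730; cumulative 9282
Total: 9282 scalar multiplications.

9282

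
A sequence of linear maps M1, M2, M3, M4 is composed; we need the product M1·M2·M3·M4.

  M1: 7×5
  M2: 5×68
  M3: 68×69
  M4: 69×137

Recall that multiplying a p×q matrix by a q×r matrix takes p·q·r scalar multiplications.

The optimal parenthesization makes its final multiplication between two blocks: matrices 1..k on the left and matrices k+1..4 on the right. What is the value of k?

Adjacent pairs: M1M2 = 7·5·68 = 2380; M2M3 = 5·68·69 = 23460; M3M4 = 68·69·137 = 642804.
Length 3: M1..M3: k=1: 0+23460+7·5·69=25875; k=2: 2380+0+7·68·69=35224 → min 25875 | M2..M4: k=2: 0+642804+5·68·137=689384; k=3: 23460+0+5·69·137=70725 → min 70725.
Top-level splits: k=1: (M1..M1)·(M2..M4) → 0+70725+7·5·137 = 75520; k=2: (M1..M2)·(M3..M4) → 2380+642804+7·68·137 = 710396; k=3: (M1..M3)·(M4..M4) → 25875+0+7·69·137 = 92046.
Best split is after M1, i.e. k = 1.

1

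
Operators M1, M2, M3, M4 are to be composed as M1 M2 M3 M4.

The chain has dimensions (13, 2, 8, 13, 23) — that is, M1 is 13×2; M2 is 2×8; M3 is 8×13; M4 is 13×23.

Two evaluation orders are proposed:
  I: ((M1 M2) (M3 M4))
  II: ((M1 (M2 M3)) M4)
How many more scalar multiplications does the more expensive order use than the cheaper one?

559

Order I = ((M1 M2) (M3 M4)): (M1 M2): 13×2 by 2×8 → 13×8, cost 13·2·8 = 208; (M3 M4): 8×13 by 13×23 → 8×23, cost 8·13·23 = 2392; ((M1 M2) (M3 M4)): 13×8 by 8×23 → 13×23, cost 13·8·23 = 2392; cumulative 4992. Total 4992.
Order II = ((M1 (M2 M3)) M4): (M2 M3): 2×8 by 8×13 → 2×13, cost 2·8·13 = 208; (M1 (M2 M3)): 13×2 by 2×13 → 13×13, cost 13·2·13 = 338; cumulative 546; ((M1 (M2 M3)) M4): 13×13 by 13×23 → 13×23, cost 13·13·23 = 3887; cumulative 4433. Total 4433.
Difference: |4992 − 4433| = 559.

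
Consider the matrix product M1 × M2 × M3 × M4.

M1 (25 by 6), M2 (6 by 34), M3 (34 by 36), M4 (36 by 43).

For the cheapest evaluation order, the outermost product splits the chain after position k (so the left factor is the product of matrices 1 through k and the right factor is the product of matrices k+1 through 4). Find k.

Adjacent pairs: M1M2 = 25·6·34 = 5100; M2M3 = 6·34·36 = 7344; M3M4 = 34·36·43 = 52632.
Length 3: M1..M3: k=1: 0+7344+25·6·36=12744; k=2: 5100+0+25·34·36=35700 → min 12744 | M2..M4: k=2: 0+52632+6·34·43=61404; k=3: 7344+0+6·36·43=16632 → min 16632.
Top-level splits: k=1: (M1..M1)·(M2..M4) → 0+16632+25·6·43 = 23082; k=2: (M1..M2)·(M3..M4) → 5100+52632+25·34·43 = 94282; k=3: (M1..M3)·(M4..M4) → 12744+0+25·36·43 = 51444.
Best split is after M1, i.e. k = 1.

1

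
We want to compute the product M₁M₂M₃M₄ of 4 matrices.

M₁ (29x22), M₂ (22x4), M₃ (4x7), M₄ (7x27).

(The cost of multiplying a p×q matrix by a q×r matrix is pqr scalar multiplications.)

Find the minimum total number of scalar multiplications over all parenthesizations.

Adjacent pairs: M₁M₂ = 29·22·4 = 2552; M₂M₃ = 22·4·7 = 616; M₃M₄ = 4·7·27 = 756.
Length 3: M₁..M₃: k=1: 0+616+29·22·7=5082; k=2: 2552+0+29·4·7=3364 → min 3364 | M₂..M₄: k=2: 0+756+22·4·27=3132; k=3: 616+0+22·7·27=4774 → min 3132.
Length 4: M₁..M₄: k=1: 0+3132+29·22·27=20358; k=2: 2552+756+29·4·27=6440; k=3: 3364+0+29·7·27=8845 → min 6440.
Optimal order: ((M₁M₂)(M₃M₄)) with cost 6440.

6440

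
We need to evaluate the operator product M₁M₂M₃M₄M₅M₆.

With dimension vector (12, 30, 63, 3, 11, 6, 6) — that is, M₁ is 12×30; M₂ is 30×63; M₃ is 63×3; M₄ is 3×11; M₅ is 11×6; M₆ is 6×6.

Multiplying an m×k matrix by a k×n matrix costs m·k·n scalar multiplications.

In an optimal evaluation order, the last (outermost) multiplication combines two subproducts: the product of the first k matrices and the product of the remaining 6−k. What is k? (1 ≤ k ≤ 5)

Adjacent pairs: M₁M₂ = 12·30·63 = 22680; M₂M₃ = 30·63·3 = 5670; M₃M₄ = 63·3·11 = 2079; M₄M₅ = 3·11·6 = 198; M₅M₆ = 11·6·6 = 396.
Length 3: M₁..M₃: k=1: 0+5670+12·30·3=6750; k=2: 22680+0+12·63·3=24948 → min 6750 | M₂..M₄: k=2: 0+2079+30·63·11=22869; k=3: 5670+0+30·3·11=6660 → min 6660 | M₃..M₅: k=3: 0+198+63·3·6=1332; k=4: 2079+0+63·11·6=6237 → min 1332 | M₄..M₆: k=4: 0+396+3·11·6=594; k=5: 198+0+3·6·6=306 → min 306.
Length 4: M₁..M₄: k=1: 0+6660+12·30·11=10620; k=2: 22680+2079+12·63·11=33075; k=3: 6750+0+12·3·11=7146 → min 7146 | M₂..M₅: k=2: 0+1332+30·63·6=12672; k=3: 5670+198+30·3·6=6408; k=4: 6660+0+30·11·6=8640 → min 6408 | M₃..M₆: k=3: 0+306+63·3·6=1440; k=4: 2079+396+63·11·6=6633; k=5: 1332+0+63·6·6=3600 → min 1440.
Length 5: M₁..M₅: k=1: 0+6408+12·30·6=8568; k=2: 22680+1332+12·63·6=28548; k=3: 6750+198+12·3·6=7164; k=4: 7146+0+12·11·6=7938 → min 7164 | M₂..M₆: k=2: 0+1440+30·63·6=12780; k=3: 5670+306+30·3·6=6516; k=4: 6660+396+30·11·6=9036; k=5: 6408+0+30·6·6=7488 → min 6516.
Top-level splits: k=1: (M₁..M₁)·(M₂..M₆) → 0+6516+12·30·6 = 8676; k=2: (M₁..M₂)·(M₃..M₆) → 22680+1440+12·63·6 = 28656; k=3: (M₁..M₃)·(M₄..M₆) → 6750+306+12·3·6 = 7272; k=4: (M₁..M₄)·(M₅..M₆) → 7146+396+12·11·6 = 8334; k=5: (M₁..M₅)·(M₆..M₆) → 7164+0+12·6·6 = 7596.
Best split is after M₃, i.e. k = 3.

3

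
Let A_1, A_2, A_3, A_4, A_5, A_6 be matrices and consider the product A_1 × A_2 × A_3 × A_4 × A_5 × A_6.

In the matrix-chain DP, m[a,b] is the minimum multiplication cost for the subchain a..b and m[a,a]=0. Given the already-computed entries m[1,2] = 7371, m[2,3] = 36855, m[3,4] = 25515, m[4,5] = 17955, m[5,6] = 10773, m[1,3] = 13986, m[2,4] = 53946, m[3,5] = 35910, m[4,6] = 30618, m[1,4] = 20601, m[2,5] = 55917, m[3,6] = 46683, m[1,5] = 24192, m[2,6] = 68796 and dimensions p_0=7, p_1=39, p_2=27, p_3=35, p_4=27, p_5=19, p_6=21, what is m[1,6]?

26985

m[1,6] = min over k∈[1,5] of m[1,k]+m[k+1,6]+p_{0}·p_k·p_{6}.
k=1: 0 + 68796 + 7·39·21 = 74529; k=2: 7371 + 46683 + 7·27·21 = 58023; k=3: 13986 + 30618 + 7·35·21 = 49749; k=4: 20601 + 10773 + 7·27·21 = 35343; k=5: 24192 + 0 + 7·19·21 = 26985.
Minimum: 26985 at k=5.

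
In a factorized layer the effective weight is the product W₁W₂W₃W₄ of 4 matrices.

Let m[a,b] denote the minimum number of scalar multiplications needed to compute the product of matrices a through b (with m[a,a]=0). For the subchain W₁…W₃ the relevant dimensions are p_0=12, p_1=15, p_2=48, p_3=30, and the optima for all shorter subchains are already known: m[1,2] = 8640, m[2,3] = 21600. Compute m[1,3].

m[1,3] = min over k∈[1,2] of m[1,k]+m[k+1,3]+p_{0}·p_k·p_{3}.
k=1: 0 + 21600 + 12·15·30 = 27000; k=2: 8640 + 0 + 12·48·30 = 25920.
Minimum: 25920 at k=2.

25920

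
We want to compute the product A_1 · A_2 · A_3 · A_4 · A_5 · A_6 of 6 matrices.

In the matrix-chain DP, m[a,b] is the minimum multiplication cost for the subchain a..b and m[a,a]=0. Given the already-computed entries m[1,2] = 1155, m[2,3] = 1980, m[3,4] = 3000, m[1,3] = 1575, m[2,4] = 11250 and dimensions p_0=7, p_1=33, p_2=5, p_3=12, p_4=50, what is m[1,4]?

m[1,4] = min over k∈[1,3] of m[1,k]+m[k+1,4]+p_{0}·p_k·p_{4}.
k=1: 0 + 11250 + 7·33·50 = 22800; k=2: 1155 + 3000 + 7·5·50 = 5905; k=3: 1575 + 0 + 7·12·50 = 5775.
Minimum: 5775 at k=3.

5775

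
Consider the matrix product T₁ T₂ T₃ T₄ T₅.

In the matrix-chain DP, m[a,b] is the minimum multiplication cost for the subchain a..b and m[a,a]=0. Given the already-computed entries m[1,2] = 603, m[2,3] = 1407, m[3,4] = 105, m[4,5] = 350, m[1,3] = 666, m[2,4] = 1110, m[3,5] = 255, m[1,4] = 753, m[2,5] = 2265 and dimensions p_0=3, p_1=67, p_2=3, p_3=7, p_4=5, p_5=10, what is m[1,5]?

903

m[1,5] = min over k∈[1,4] of m[1,k]+m[k+1,5]+p_{0}·p_k·p_{5}.
k=1: 0 + 2265 + 3·67·10 = 4275; k=2: 603 + 255 + 3·3·10 = 948; k=3: 666 + 350 + 3·7·10 = 1226; k=4: 753 + 0 + 3·5·10 = 903.
Minimum: 903 at k=4.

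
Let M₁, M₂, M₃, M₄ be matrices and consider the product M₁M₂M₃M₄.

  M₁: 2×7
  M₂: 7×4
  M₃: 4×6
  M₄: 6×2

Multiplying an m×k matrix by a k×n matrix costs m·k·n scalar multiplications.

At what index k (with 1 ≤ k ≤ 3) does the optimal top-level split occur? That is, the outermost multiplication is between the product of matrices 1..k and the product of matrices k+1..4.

2

Adjacent pairs: M₁M₂ = 2·7·4 = 56; M₂M₃ = 7·4·6 = 168; M₃M₄ = 4·6·2 = 48.
Length 3: M₁..M₃: k=1: 0+168+2·7·6=252; k=2: 56+0+2·4·6=104 → min 104 | M₂..M₄: k=2: 0+48+7·4·2=104; k=3: 168+0+7·6·2=252 → min 104.
Top-level splits: k=1: (M₁..M₁)·(M₂..M₄) → 0+104+2·7·2 = 132; k=2: (M₁..M₂)·(M₃..M₄) → 56+48+2·4·2 = 120; k=3: (M₁..M₃)·(M₄..M₄) → 104+0+2·6·2 = 128.
Best split is after M₂, i.e. k = 2.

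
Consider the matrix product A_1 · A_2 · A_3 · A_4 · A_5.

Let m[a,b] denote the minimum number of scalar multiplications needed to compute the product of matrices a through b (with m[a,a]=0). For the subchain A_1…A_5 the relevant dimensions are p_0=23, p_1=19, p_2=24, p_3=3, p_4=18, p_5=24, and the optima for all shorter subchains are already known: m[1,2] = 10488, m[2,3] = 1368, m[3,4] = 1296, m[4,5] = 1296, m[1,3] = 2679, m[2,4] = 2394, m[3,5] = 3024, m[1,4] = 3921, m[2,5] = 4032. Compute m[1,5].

5631

m[1,5] = min over k∈[1,4] of m[1,k]+m[k+1,5]+p_{0}·p_k·p_{5}.
k=1: 0 + 4032 + 23·19·24 = 14520; k=2: 10488 + 3024 + 23·24·24 = 26760; k=3: 2679 + 1296 + 23·3·24 = 5631; k=4: 3921 + 0 + 23·18·24 = 13857.
Minimum: 5631 at k=3.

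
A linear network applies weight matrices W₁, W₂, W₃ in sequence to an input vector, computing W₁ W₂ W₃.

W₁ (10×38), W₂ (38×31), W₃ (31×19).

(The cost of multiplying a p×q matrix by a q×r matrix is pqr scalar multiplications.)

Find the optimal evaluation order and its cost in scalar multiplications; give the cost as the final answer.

(W₁ (W₂ W₃)): cost 29602.
((W₁ W₂) W₃): cost 17670.
Optimal: ((W₁ W₂) W₃) with cost 17670.

17670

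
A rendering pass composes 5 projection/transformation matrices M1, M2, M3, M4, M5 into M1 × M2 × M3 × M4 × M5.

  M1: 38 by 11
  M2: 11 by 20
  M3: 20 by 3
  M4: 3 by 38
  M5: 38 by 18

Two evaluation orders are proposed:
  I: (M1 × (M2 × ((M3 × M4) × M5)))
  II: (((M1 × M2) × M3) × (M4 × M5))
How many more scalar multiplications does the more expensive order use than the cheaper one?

Order I = (M1 × (M2 × ((M3 × M4) × M5))): (M3 × M4): 20×3 by 3×38 → 20×38, cost 20·3·38 = 2280; ((M3 × M4) × M5): 20×38 by 38×18 → 20×18, cost 20·38·18 = 13680; cumulative 15960; (M2 × ((M3 × M4) × M5)): 11×20 by 20×18 → 11×18, cost 11·20·18 = 3960; cumulative 19920; (M1 × (M2 × ((M3 × M4) × M5))): 38×11 by 11×18 → 38×18, cost 38·11·18 = 7524; cumulative 27444. Total 27444.
Order II = (((M1 × M2) × M3) × (M4 × M5)): (M1 × M2): 38×11 by 11×20 → 38×20, cost 38·11·20 = 8360; ((M1 × M2) × M3): 38×20 by 20×3 → 38×3, cost 38·20·3 = 2280; cumulative 10640; (M4 × M5): 3×38 by 38×18 → 3×18, cost 3·38·18 = 2052; (((M1 × M2) × M3) × (M4 × M5)): 38×3 by 3×18 → 38×18, cost 38·3·18 = 2052; cumulative 14744. Total 14744.
Difference: |27444 − 14744| = 12700.

12700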